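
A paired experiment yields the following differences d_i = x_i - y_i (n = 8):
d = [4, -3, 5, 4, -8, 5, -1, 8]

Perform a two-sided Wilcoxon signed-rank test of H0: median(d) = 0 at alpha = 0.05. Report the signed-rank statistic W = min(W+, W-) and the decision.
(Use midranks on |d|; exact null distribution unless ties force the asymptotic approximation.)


Step 1: Drop any zero differences (none here) and take |d_i|.
|d| = [4, 3, 5, 4, 8, 5, 1, 8]
Step 2: Midrank |d_i| (ties get averaged ranks).
ranks: |4|->3.5, |3|->2, |5|->5.5, |4|->3.5, |8|->7.5, |5|->5.5, |1|->1, |8|->7.5
Step 3: Attach original signs; sum ranks with positive sign and with negative sign.
W+ = 3.5 + 5.5 + 3.5 + 5.5 + 7.5 = 25.5
W- = 2 + 7.5 + 1 = 10.5
(Check: W+ + W- = 36 should equal n(n+1)/2 = 36.)
Step 4: Test statistic W = min(W+, W-) = 10.5.
Step 5: Ties in |d|, so use the tie-corrected normal approximation.
        E[W] = n(n+1)/4 = 8*9/4 = 18.
        Tie groups: |d|=4 (t=2), |d|=5 (t=2), |d|=8 (t=2); sum(t^3 - t) = 18.
        Var[W] = n(n+1)(2n+1)/24 - sum(t^3-t)/48 = 1224/24 - 18/48 = 50.625.
        z = (W - E[W]) / sqrt(Var[W]) = (10.5 - 18) / 7.1151 = -1.0541.
        Two-sided p = 2*Phi(z) = 0.291841.
Step 6: alpha = 0.05. fail to reject H0.

W+ = 25.5, W- = 10.5, W = min = 10.5, p = 0.291841, fail to reject H0.


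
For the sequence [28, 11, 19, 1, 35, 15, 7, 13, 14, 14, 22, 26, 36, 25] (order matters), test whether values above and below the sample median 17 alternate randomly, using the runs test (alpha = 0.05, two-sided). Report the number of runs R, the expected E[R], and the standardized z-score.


Step 1: Compute median = 17; label A = above, B = below.
Labels in order: ABABABBBBBAAAA  (n_A = 7, n_B = 7)
Step 2: Count runs R = 7.
Step 3: Under H0 (random ordering), E[R] = 2*n_A*n_B/(n_A+n_B) + 1 = 2*7*7/14 + 1 = 8.0000.
        Var[R] = 2*n_A*n_B*(2*n_A*n_B - n_A - n_B) / ((n_A+n_B)^2 * (n_A+n_B-1)) = 8232/2548 = 3.2308.
        SD[R] = 1.7974.
Step 4: Continuity-corrected z = (R + 0.5 - E[R]) / SD[R] = (7 + 0.5 - 8.0000) / 1.7974 = -0.2782.
Step 5: Two-sided p-value via normal approximation = 2*(1 - Phi(|z|)) = 0.780879.
Step 6: alpha = 0.05. fail to reject H0.

R = 7, z = -0.2782, p = 0.780879, fail to reject H0.


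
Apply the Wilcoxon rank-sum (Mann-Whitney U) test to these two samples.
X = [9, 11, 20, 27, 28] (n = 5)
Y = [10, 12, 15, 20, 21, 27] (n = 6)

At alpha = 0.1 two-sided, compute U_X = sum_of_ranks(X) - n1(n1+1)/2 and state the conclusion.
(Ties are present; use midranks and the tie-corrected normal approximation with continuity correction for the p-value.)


Step 1: Combine and sort all 11 observations; assign midranks.
sorted (value, group): (9,X), (10,Y), (11,X), (12,Y), (15,Y), (20,X), (20,Y), (21,Y), (27,X), (27,Y), (28,X)
ranks: 9->1, 10->2, 11->3, 12->4, 15->5, 20->6.5, 20->6.5, 21->8, 27->9.5, 27->9.5, 28->11
Step 2: Rank sum for X: R1 = 1 + 3 + 6.5 + 9.5 + 11 = 31.
Step 3: U_X = R1 - n1(n1+1)/2 = 31 - 5*6/2 = 31 - 15 = 16.
       U_Y = n1*n2 - U_X = 30 - 16 = 14.
Step 4: Ties are present, so use the tie-corrected normal approximation (with continuity correction) for the p-value.
Step 5: p-value = 0.926933; compare to alpha = 0.1. fail to reject H0.

U_X = 16, p = 0.926933, fail to reject H0 at alpha = 0.1.


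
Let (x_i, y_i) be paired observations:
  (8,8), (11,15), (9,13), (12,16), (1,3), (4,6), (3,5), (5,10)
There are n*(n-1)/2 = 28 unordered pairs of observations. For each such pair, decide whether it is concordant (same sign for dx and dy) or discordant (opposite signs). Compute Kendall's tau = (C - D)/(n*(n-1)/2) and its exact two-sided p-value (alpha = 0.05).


Step 1: Enumerate the 28 unordered pairs (i,j) with i<j and classify each by sign(x_j-x_i) * sign(y_j-y_i).
  (1,2):dx=+3,dy=+7->C; (1,3):dx=+1,dy=+5->C; (1,4):dx=+4,dy=+8->C; (1,5):dx=-7,dy=-5->C
  (1,6):dx=-4,dy=-2->C; (1,7):dx=-5,dy=-3->C; (1,8):dx=-3,dy=+2->D; (2,3):dx=-2,dy=-2->C
  (2,4):dx=+1,dy=+1->C; (2,5):dx=-10,dy=-12->C; (2,6):dx=-7,dy=-9->C; (2,7):dx=-8,dy=-10->C
  (2,8):dx=-6,dy=-5->C; (3,4):dx=+3,dy=+3->C; (3,5):dx=-8,dy=-10->C; (3,6):dx=-5,dy=-7->C
  (3,7):dx=-6,dy=-8->C; (3,8):dx=-4,dy=-3->C; (4,5):dx=-11,dy=-13->C; (4,6):dx=-8,dy=-10->C
  (4,7):dx=-9,dy=-11->C; (4,8):dx=-7,dy=-6->C; (5,6):dx=+3,dy=+3->C; (5,7):dx=+2,dy=+2->C
  (5,8):dx=+4,dy=+7->C; (6,7):dx=-1,dy=-1->C; (6,8):dx=+1,dy=+4->C; (7,8):dx=+2,dy=+5->C
Step 2: C = 27, D = 1, total pairs = 28.
Step 3: tau = (C - D)/(n(n-1)/2) = (27 - 1)/28 = 0.928571.
Step 4: Exact two-sided p-value (enumerate n! = 40320 permutations of y under H0): p = 0.000397.
Step 5: alpha = 0.05. reject H0.

tau_b = 0.9286 (C=27, D=1), p = 0.000397, reject H0.


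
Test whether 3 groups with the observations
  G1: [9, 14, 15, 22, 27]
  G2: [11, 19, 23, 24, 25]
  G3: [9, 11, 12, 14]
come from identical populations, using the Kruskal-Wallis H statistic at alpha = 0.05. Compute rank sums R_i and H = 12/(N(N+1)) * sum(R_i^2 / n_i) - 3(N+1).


Step 1: Combine all N = 14 observations and assign midranks.
sorted (value, group, rank): (9,G1,1.5), (9,G3,1.5), (11,G2,3.5), (11,G3,3.5), (12,G3,5), (14,G1,6.5), (14,G3,6.5), (15,G1,8), (19,G2,9), (22,G1,10), (23,G2,11), (24,G2,12), (25,G2,13), (27,G1,14)
Step 2: Sum ranks within each group.
R_1 = 40 (n_1 = 5)
R_2 = 48.5 (n_2 = 5)
R_3 = 16.5 (n_3 = 4)
Step 3: H = 12/(N(N+1)) * sum(R_i^2/n_i) - 3(N+1)
     = 12/(14*15) * (40^2/5 + 48.5^2/5 + 16.5^2/4) - 3*15
     = 0.057143 * 858.513 - 45
     = 4.057857.
Step 4: Ties present; correction factor C = 1 - 18/(14^3 - 14) = 0.993407. Corrected H = 4.057857 / 0.993407 = 4.084790.
Step 5: Under H0, H ~ chi^2(2); p-value = 0.129718.
Step 6: alpha = 0.05. fail to reject H0.

H = 4.0848, df = 2, p = 0.129718, fail to reject H0.


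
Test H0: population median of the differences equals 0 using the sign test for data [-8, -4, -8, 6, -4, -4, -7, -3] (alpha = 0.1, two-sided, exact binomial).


Step 1: Discard zero differences. Original n = 8; n_eff = number of nonzero differences = 8.
Nonzero differences (with sign): -8, -4, -8, +6, -4, -4, -7, -3
Step 2: Count signs: positive = 1, negative = 7.
Step 3: Under H0: P(positive) = 0.5, so the number of positives S ~ Bin(8, 0.5).
Step 4: Two-sided exact p-value = sum of Bin(8,0.5) probabilities at or below the observed probability = 0.070312.
Step 5: alpha = 0.1. reject H0.

n_eff = 8, pos = 1, neg = 7, p = 0.070312, reject H0.


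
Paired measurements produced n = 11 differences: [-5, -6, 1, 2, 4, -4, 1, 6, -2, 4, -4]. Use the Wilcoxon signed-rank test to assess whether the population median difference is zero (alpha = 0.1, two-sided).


Step 1: Drop any zero differences (none here) and take |d_i|.
|d| = [5, 6, 1, 2, 4, 4, 1, 6, 2, 4, 4]
Step 2: Midrank |d_i| (ties get averaged ranks).
ranks: |5|->9, |6|->10.5, |1|->1.5, |2|->3.5, |4|->6.5, |4|->6.5, |1|->1.5, |6|->10.5, |2|->3.5, |4|->6.5, |4|->6.5
Step 3: Attach original signs; sum ranks with positive sign and with negative sign.
W+ = 1.5 + 3.5 + 6.5 + 1.5 + 10.5 + 6.5 = 30
W- = 9 + 10.5 + 6.5 + 3.5 + 6.5 = 36
(Check: W+ + W- = 66 should equal n(n+1)/2 = 66.)
Step 4: Test statistic W = min(W+, W-) = 30.
Step 5: Ties in |d|, so use the tie-corrected normal approximation.
        E[W] = n(n+1)/4 = 11*12/4 = 33.
        Tie groups: |d|=1 (t=2), |d|=2 (t=2), |d|=4 (t=4), |d|=6 (t=2); sum(t^3 - t) = 78.
        Var[W] = n(n+1)(2n+1)/24 - sum(t^3-t)/48 = 3036/24 - 78/48 = 124.875.
        z = (W - E[W]) / sqrt(Var[W]) = (30 - 33) / 11.1747 = -0.2685.
        Two-sided p = 2*Phi(z) = 0.788343.
Step 6: alpha = 0.1. fail to reject H0.

W+ = 30, W- = 36, W = min = 30, p = 0.788343, fail to reject H0.


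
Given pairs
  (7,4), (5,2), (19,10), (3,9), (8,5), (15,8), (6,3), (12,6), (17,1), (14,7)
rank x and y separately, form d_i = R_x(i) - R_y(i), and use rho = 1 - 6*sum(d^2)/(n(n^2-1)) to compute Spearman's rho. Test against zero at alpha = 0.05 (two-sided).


Step 1: Rank x and y separately (midranks; no ties here).
rank(x): 7->4, 5->2, 19->10, 3->1, 8->5, 15->8, 6->3, 12->6, 17->9, 14->7
rank(y): 4->4, 2->2, 10->10, 9->9, 5->5, 8->8, 3->3, 6->6, 1->1, 7->7
Step 2: d_i = R_x(i) - R_y(i); compute d_i^2.
  (4-4)^2=0, (2-2)^2=0, (10-10)^2=0, (1-9)^2=64, (5-5)^2=0, (8-8)^2=0, (3-3)^2=0, (6-6)^2=0, (9-1)^2=64, (7-7)^2=0
sum(d^2) = 128.
Step 3: rho = 1 - 6*128 / (10*(10^2 - 1)) = 1 - 768/990 = 0.224242.
Step 4: Under H0, t = rho * sqrt((n-2)/(1-rho^2)) = 0.6508 ~ t(8).
Step 5: Two-sided p-value from the t-distribution with 8 df = 0.533401.
Step 6: alpha = 0.05. fail to reject H0.

rho = 0.2242, p = 0.533401, fail to reject H0 at alpha = 0.05.


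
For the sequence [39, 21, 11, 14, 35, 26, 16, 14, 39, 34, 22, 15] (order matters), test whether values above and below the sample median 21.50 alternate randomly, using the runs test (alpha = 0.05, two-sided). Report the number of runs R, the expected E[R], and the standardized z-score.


Step 1: Compute median = 21.50; label A = above, B = below.
Labels in order: ABBBAABBAAAB  (n_A = 6, n_B = 6)
Step 2: Count runs R = 6.
Step 3: Under H0 (random ordering), E[R] = 2*n_A*n_B/(n_A+n_B) + 1 = 2*6*6/12 + 1 = 7.0000.
        Var[R] = 2*n_A*n_B*(2*n_A*n_B - n_A - n_B) / ((n_A+n_B)^2 * (n_A+n_B-1)) = 4320/1584 = 2.7273.
        SD[R] = 1.6514.
Step 4: Continuity-corrected z = (R + 0.5 - E[R]) / SD[R] = (6 + 0.5 - 7.0000) / 1.6514 = -0.3028.
Step 5: Two-sided p-value via normal approximation = 2*(1 - Phi(|z|)) = 0.762069.
Step 6: alpha = 0.05. fail to reject H0.

R = 6, z = -0.3028, p = 0.762069, fail to reject H0.


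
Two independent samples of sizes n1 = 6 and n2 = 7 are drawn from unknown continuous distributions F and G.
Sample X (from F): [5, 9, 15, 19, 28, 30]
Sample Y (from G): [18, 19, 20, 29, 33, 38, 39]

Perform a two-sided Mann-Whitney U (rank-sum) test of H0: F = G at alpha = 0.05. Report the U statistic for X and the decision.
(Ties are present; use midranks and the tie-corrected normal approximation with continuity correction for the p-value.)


Step 1: Combine and sort all 13 observations; assign midranks.
sorted (value, group): (5,X), (9,X), (15,X), (18,Y), (19,X), (19,Y), (20,Y), (28,X), (29,Y), (30,X), (33,Y), (38,Y), (39,Y)
ranks: 5->1, 9->2, 15->3, 18->4, 19->5.5, 19->5.5, 20->7, 28->8, 29->9, 30->10, 33->11, 38->12, 39->13
Step 2: Rank sum for X: R1 = 1 + 2 + 3 + 5.5 + 8 + 10 = 29.5.
Step 3: U_X = R1 - n1(n1+1)/2 = 29.5 - 6*7/2 = 29.5 - 21 = 8.5.
       U_Y = n1*n2 - U_X = 42 - 8.5 = 33.5.
Step 4: Ties are present, so use the tie-corrected normal approximation (with continuity correction) for the p-value.
Step 5: p-value = 0.086044; compare to alpha = 0.05. fail to reject H0.

U_X = 8.5, p = 0.086044, fail to reject H0 at alpha = 0.05.


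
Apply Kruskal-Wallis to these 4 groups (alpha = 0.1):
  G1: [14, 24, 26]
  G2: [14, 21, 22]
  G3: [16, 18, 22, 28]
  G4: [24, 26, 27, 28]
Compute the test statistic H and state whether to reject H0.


Step 1: Combine all N = 14 observations and assign midranks.
sorted (value, group, rank): (14,G1,1.5), (14,G2,1.5), (16,G3,3), (18,G3,4), (21,G2,5), (22,G2,6.5), (22,G3,6.5), (24,G1,8.5), (24,G4,8.5), (26,G1,10.5), (26,G4,10.5), (27,G4,12), (28,G3,13.5), (28,G4,13.5)
Step 2: Sum ranks within each group.
R_1 = 20.5 (n_1 = 3)
R_2 = 13 (n_2 = 3)
R_3 = 27 (n_3 = 4)
R_4 = 44.5 (n_4 = 4)
Step 3: H = 12/(N(N+1)) * sum(R_i^2/n_i) - 3(N+1)
     = 12/(14*15) * (20.5^2/3 + 13^2/3 + 27^2/4 + 44.5^2/4) - 3*15
     = 0.057143 * 873.729 - 45
     = 4.927381.
Step 4: Ties present; correction factor C = 1 - 30/(14^3 - 14) = 0.989011. Corrected H = 4.927381 / 0.989011 = 4.982130.
Step 5: Under H0, H ~ chi^2(3); p-value = 0.173110.
Step 6: alpha = 0.1. fail to reject H0.

H = 4.9821, df = 3, p = 0.173110, fail to reject H0.


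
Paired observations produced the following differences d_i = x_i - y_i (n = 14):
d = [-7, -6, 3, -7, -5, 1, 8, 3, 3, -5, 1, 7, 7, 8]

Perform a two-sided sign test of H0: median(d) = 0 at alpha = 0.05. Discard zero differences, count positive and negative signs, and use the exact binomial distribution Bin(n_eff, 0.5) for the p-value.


Step 1: Discard zero differences. Original n = 14; n_eff = number of nonzero differences = 14.
Nonzero differences (with sign): -7, -6, +3, -7, -5, +1, +8, +3, +3, -5, +1, +7, +7, +8
Step 2: Count signs: positive = 9, negative = 5.
Step 3: Under H0: P(positive) = 0.5, so the number of positives S ~ Bin(14, 0.5).
Step 4: Two-sided exact p-value = sum of Bin(14,0.5) probabilities at or below the observed probability = 0.423950.
Step 5: alpha = 0.05. fail to reject H0.

n_eff = 14, pos = 9, neg = 5, p = 0.423950, fail to reject H0.


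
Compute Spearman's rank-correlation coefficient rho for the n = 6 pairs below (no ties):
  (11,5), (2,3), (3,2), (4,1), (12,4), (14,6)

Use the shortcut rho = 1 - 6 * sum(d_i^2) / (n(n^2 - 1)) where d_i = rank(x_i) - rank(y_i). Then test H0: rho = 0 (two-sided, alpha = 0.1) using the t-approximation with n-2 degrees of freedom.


Step 1: Rank x and y separately (midranks; no ties here).
rank(x): 11->4, 2->1, 3->2, 4->3, 12->5, 14->6
rank(y): 5->5, 3->3, 2->2, 1->1, 4->4, 6->6
Step 2: d_i = R_x(i) - R_y(i); compute d_i^2.
  (4-5)^2=1, (1-3)^2=4, (2-2)^2=0, (3-1)^2=4, (5-4)^2=1, (6-6)^2=0
sum(d^2) = 10.
Step 3: rho = 1 - 6*10 / (6*(6^2 - 1)) = 1 - 60/210 = 0.714286.
Step 4: Under H0, t = rho * sqrt((n-2)/(1-rho^2)) = 2.0412 ~ t(4).
Step 5: Two-sided p-value from the t-distribution with 4 df = 0.110787.
Step 6: alpha = 0.1. fail to reject H0.

rho = 0.7143, p = 0.110787, fail to reject H0 at alpha = 0.1.


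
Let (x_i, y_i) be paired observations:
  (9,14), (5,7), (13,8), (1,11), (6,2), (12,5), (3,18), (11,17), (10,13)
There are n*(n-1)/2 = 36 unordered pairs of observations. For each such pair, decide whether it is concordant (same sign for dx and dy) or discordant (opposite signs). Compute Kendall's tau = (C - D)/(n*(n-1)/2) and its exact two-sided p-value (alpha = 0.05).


Step 1: Enumerate the 36 unordered pairs (i,j) with i<j and classify each by sign(x_j-x_i) * sign(y_j-y_i).
  (1,2):dx=-4,dy=-7->C; (1,3):dx=+4,dy=-6->D; (1,4):dx=-8,dy=-3->C; (1,5):dx=-3,dy=-12->C
  (1,6):dx=+3,dy=-9->D; (1,7):dx=-6,dy=+4->D; (1,8):dx=+2,dy=+3->C; (1,9):dx=+1,dy=-1->D
  (2,3):dx=+8,dy=+1->C; (2,4):dx=-4,dy=+4->D; (2,5):dx=+1,dy=-5->D; (2,6):dx=+7,dy=-2->D
  (2,7):dx=-2,dy=+11->D; (2,8):dx=+6,dy=+10->C; (2,9):dx=+5,dy=+6->C; (3,4):dx=-12,dy=+3->D
  (3,5):dx=-7,dy=-6->C; (3,6):dx=-1,dy=-3->C; (3,7):dx=-10,dy=+10->D; (3,8):dx=-2,dy=+9->D
  (3,9):dx=-3,dy=+5->D; (4,5):dx=+5,dy=-9->D; (4,6):dx=+11,dy=-6->D; (4,7):dx=+2,dy=+7->C
  (4,8):dx=+10,dy=+6->C; (4,9):dx=+9,dy=+2->C; (5,6):dx=+6,dy=+3->C; (5,7):dx=-3,dy=+16->D
  (5,8):dx=+5,dy=+15->C; (5,9):dx=+4,dy=+11->C; (6,7):dx=-9,dy=+13->D; (6,8):dx=-1,dy=+12->D
  (6,9):dx=-2,dy=+8->D; (7,8):dx=+8,dy=-1->D; (7,9):dx=+7,dy=-5->D; (8,9):dx=-1,dy=-4->C
Step 2: C = 16, D = 20, total pairs = 36.
Step 3: tau = (C - D)/(n(n-1)/2) = (16 - 20)/36 = -0.111111.
Step 4: Exact two-sided p-value (enumerate n! = 362880 permutations of y under H0): p = 0.761414.
Step 5: alpha = 0.05. fail to reject H0.

tau_b = -0.1111 (C=16, D=20), p = 0.761414, fail to reject H0.


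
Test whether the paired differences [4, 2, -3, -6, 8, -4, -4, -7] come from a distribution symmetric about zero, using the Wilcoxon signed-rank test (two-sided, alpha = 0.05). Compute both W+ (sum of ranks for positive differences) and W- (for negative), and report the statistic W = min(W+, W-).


Step 1: Drop any zero differences (none here) and take |d_i|.
|d| = [4, 2, 3, 6, 8, 4, 4, 7]
Step 2: Midrank |d_i| (ties get averaged ranks).
ranks: |4|->4, |2|->1, |3|->2, |6|->6, |8|->8, |4|->4, |4|->4, |7|->7
Step 3: Attach original signs; sum ranks with positive sign and with negative sign.
W+ = 4 + 1 + 8 = 13
W- = 2 + 6 + 4 + 4 + 7 = 23
(Check: W+ + W- = 36 should equal n(n+1)/2 = 36.)
Step 4: Test statistic W = min(W+, W-) = 13.
Step 5: Ties in |d|, so use the tie-corrected normal approximation.
        E[W] = n(n+1)/4 = 8*9/4 = 18.
        Tie groups: |d|=4 (t=3); sum(t^3 - t) = 24.
        Var[W] = n(n+1)(2n+1)/24 - sum(t^3-t)/48 = 1224/24 - 24/48 = 50.5.
        z = (W - E[W]) / sqrt(Var[W]) = (13 - 18) / 7.1063 = -0.7036.
        Two-sided p = 2*Phi(z) = 0.481683.
Step 6: alpha = 0.05. fail to reject H0.

W+ = 13, W- = 23, W = min = 13, p = 0.481683, fail to reject H0.


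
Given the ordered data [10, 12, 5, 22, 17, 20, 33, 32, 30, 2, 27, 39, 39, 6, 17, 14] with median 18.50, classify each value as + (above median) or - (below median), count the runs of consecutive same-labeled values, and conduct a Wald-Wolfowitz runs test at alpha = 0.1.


Step 1: Compute median = 18.50; label A = above, B = below.
Labels in order: BBBABAAAABAAABBB  (n_A = 8, n_B = 8)
Step 2: Count runs R = 7.
Step 3: Under H0 (random ordering), E[R] = 2*n_A*n_B/(n_A+n_B) + 1 = 2*8*8/16 + 1 = 9.0000.
        Var[R] = 2*n_A*n_B*(2*n_A*n_B - n_A - n_B) / ((n_A+n_B)^2 * (n_A+n_B-1)) = 14336/3840 = 3.7333.
        SD[R] = 1.9322.
Step 4: Continuity-corrected z = (R + 0.5 - E[R]) / SD[R] = (7 + 0.5 - 9.0000) / 1.9322 = -0.7763.
Step 5: Two-sided p-value via normal approximation = 2*(1 - Phi(|z|)) = 0.437558.
Step 6: alpha = 0.1. fail to reject H0.

R = 7, z = -0.7763, p = 0.437558, fail to reject H0.


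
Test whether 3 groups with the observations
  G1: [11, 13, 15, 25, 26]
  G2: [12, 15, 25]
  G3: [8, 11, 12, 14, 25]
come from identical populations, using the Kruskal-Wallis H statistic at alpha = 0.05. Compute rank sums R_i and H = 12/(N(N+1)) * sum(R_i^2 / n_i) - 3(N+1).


Step 1: Combine all N = 13 observations and assign midranks.
sorted (value, group, rank): (8,G3,1), (11,G1,2.5), (11,G3,2.5), (12,G2,4.5), (12,G3,4.5), (13,G1,6), (14,G3,7), (15,G1,8.5), (15,G2,8.5), (25,G1,11), (25,G2,11), (25,G3,11), (26,G1,13)
Step 2: Sum ranks within each group.
R_1 = 41 (n_1 = 5)
R_2 = 24 (n_2 = 3)
R_3 = 26 (n_3 = 5)
Step 3: H = 12/(N(N+1)) * sum(R_i^2/n_i) - 3(N+1)
     = 12/(13*14) * (41^2/5 + 24^2/3 + 26^2/5) - 3*14
     = 0.065934 * 663.4 - 42
     = 1.740659.
Step 4: Ties present; correction factor C = 1 - 42/(13^3 - 13) = 0.980769. Corrected H = 1.740659 / 0.980769 = 1.774790.
Step 5: Under H0, H ~ chi^2(2); p-value = 0.411727.
Step 6: alpha = 0.05. fail to reject H0.

H = 1.7748, df = 2, p = 0.411727, fail to reject H0.


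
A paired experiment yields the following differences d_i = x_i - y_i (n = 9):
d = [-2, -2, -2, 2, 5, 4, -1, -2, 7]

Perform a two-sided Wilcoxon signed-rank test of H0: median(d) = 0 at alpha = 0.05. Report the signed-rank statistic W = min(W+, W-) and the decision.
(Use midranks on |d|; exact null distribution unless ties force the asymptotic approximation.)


Step 1: Drop any zero differences (none here) and take |d_i|.
|d| = [2, 2, 2, 2, 5, 4, 1, 2, 7]
Step 2: Midrank |d_i| (ties get averaged ranks).
ranks: |2|->4, |2|->4, |2|->4, |2|->4, |5|->8, |4|->7, |1|->1, |2|->4, |7|->9
Step 3: Attach original signs; sum ranks with positive sign and with negative sign.
W+ = 4 + 8 + 7 + 9 = 28
W- = 4 + 4 + 4 + 1 + 4 = 17
(Check: W+ + W- = 45 should equal n(n+1)/2 = 45.)
Step 4: Test statistic W = min(W+, W-) = 17.
Step 5: Ties in |d|, so use the tie-corrected normal approximation.
        E[W] = n(n+1)/4 = 9*10/4 = 22.5.
        Tie groups: |d|=2 (t=5); sum(t^3 - t) = 120.
        Var[W] = n(n+1)(2n+1)/24 - sum(t^3-t)/48 = 1710/24 - 120/48 = 68.75.
        z = (W - E[W]) / sqrt(Var[W]) = (17 - 22.5) / 8.2916 = -0.6633.
        Two-sided p = 2*Phi(z) = 0.507122.
Step 6: alpha = 0.05. fail to reject H0.

W+ = 28, W- = 17, W = min = 17, p = 0.507122, fail to reject H0.


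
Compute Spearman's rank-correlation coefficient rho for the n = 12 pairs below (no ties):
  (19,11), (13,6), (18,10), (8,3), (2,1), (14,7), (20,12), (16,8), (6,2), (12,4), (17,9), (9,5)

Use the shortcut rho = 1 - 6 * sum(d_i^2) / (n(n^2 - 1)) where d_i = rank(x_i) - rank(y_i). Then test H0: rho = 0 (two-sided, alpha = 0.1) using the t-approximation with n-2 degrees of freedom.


Step 1: Rank x and y separately (midranks; no ties here).
rank(x): 19->11, 13->6, 18->10, 8->3, 2->1, 14->7, 20->12, 16->8, 6->2, 12->5, 17->9, 9->4
rank(y): 11->11, 6->6, 10->10, 3->3, 1->1, 7->7, 12->12, 8->8, 2->2, 4->4, 9->9, 5->5
Step 2: d_i = R_x(i) - R_y(i); compute d_i^2.
  (11-11)^2=0, (6-6)^2=0, (10-10)^2=0, (3-3)^2=0, (1-1)^2=0, (7-7)^2=0, (12-12)^2=0, (8-8)^2=0, (2-2)^2=0, (5-4)^2=1, (9-9)^2=0, (4-5)^2=1
sum(d^2) = 2.
Step 3: rho = 1 - 6*2 / (12*(12^2 - 1)) = 1 - 12/1716 = 0.993007.
Step 4: Under H0, t = rho * sqrt((n-2)/(1-rho^2)) = 26.5990 ~ t(10).
Step 5: Two-sided p-value from the t-distribution with 10 df = 0.000000.
Step 6: alpha = 0.1. reject H0.

rho = 0.9930, p = 0.000000, reject H0 at alpha = 0.1.


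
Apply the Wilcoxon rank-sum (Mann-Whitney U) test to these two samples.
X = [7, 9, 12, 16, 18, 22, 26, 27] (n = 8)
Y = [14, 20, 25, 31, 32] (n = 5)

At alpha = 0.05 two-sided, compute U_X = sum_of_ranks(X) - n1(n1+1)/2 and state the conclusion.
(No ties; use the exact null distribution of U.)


Step 1: Combine and sort all 13 observations; assign midranks.
sorted (value, group): (7,X), (9,X), (12,X), (14,Y), (16,X), (18,X), (20,Y), (22,X), (25,Y), (26,X), (27,X), (31,Y), (32,Y)
ranks: 7->1, 9->2, 12->3, 14->4, 16->5, 18->6, 20->7, 22->8, 25->9, 26->10, 27->11, 31->12, 32->13
Step 2: Rank sum for X: R1 = 1 + 2 + 3 + 5 + 6 + 8 + 10 + 11 = 46.
Step 3: U_X = R1 - n1(n1+1)/2 = 46 - 8*9/2 = 46 - 36 = 10.
       U_Y = n1*n2 - U_X = 40 - 10 = 30.
Step 4: No ties, so the exact null distribution of U (based on enumerating the C(13,8) = 1287 equally likely rank assignments) gives the two-sided p-value.
Step 5: p-value = 0.170940; compare to alpha = 0.05. fail to reject H0.

U_X = 10, p = 0.170940, fail to reject H0 at alpha = 0.05.


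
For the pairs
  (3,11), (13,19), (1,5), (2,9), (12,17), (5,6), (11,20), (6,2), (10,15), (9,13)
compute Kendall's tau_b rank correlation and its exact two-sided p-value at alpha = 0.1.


Step 1: Enumerate the 45 unordered pairs (i,j) with i<j and classify each by sign(x_j-x_i) * sign(y_j-y_i).
  (1,2):dx=+10,dy=+8->C; (1,3):dx=-2,dy=-6->C; (1,4):dx=-1,dy=-2->C; (1,5):dx=+9,dy=+6->C
  (1,6):dx=+2,dy=-5->D; (1,7):dx=+8,dy=+9->C; (1,8):dx=+3,dy=-9->D; (1,9):dx=+7,dy=+4->C
  (1,10):dx=+6,dy=+2->C; (2,3):dx=-12,dy=-14->C; (2,4):dx=-11,dy=-10->C; (2,5):dx=-1,dy=-2->C
  (2,6):dx=-8,dy=-13->C; (2,7):dx=-2,dy=+1->D; (2,8):dx=-7,dy=-17->C; (2,9):dx=-3,dy=-4->C
  (2,10):dx=-4,dy=-6->C; (3,4):dx=+1,dy=+4->C; (3,5):dx=+11,dy=+12->C; (3,6):dx=+4,dy=+1->C
  (3,7):dx=+10,dy=+15->C; (3,8):dx=+5,dy=-3->D; (3,9):dx=+9,dy=+10->C; (3,10):dx=+8,dy=+8->C
  (4,5):dx=+10,dy=+8->C; (4,6):dx=+3,dy=-3->D; (4,7):dx=+9,dy=+11->C; (4,8):dx=+4,dy=-7->D
  (4,9):dx=+8,dy=+6->C; (4,10):dx=+7,dy=+4->C; (5,6):dx=-7,dy=-11->C; (5,7):dx=-1,dy=+3->D
  (5,8):dx=-6,dy=-15->C; (5,9):dx=-2,dy=-2->C; (5,10):dx=-3,dy=-4->C; (6,7):dx=+6,dy=+14->C
  (6,8):dx=+1,dy=-4->D; (6,9):dx=+5,dy=+9->C; (6,10):dx=+4,dy=+7->C; (7,8):dx=-5,dy=-18->C
  (7,9):dx=-1,dy=-5->C; (7,10):dx=-2,dy=-7->C; (8,9):dx=+4,dy=+13->C; (8,10):dx=+3,dy=+11->C
  (9,10):dx=-1,dy=-2->C
Step 2: C = 37, D = 8, total pairs = 45.
Step 3: tau = (C - D)/(n(n-1)/2) = (37 - 8)/45 = 0.644444.
Step 4: Exact two-sided p-value (enumerate n! = 3628800 permutations of y under H0): p = 0.009148.
Step 5: alpha = 0.1. reject H0.

tau_b = 0.6444 (C=37, D=8), p = 0.009148, reject H0.


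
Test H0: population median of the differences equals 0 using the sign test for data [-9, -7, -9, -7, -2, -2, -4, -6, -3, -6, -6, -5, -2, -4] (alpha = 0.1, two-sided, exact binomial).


Step 1: Discard zero differences. Original n = 14; n_eff = number of nonzero differences = 14.
Nonzero differences (with sign): -9, -7, -9, -7, -2, -2, -4, -6, -3, -6, -6, -5, -2, -4
Step 2: Count signs: positive = 0, negative = 14.
Step 3: Under H0: P(positive) = 0.5, so the number of positives S ~ Bin(14, 0.5).
Step 4: Two-sided exact p-value = sum of Bin(14,0.5) probabilities at or below the observed probability = 0.000122.
Step 5: alpha = 0.1. reject H0.

n_eff = 14, pos = 0, neg = 14, p = 0.000122, reject H0.


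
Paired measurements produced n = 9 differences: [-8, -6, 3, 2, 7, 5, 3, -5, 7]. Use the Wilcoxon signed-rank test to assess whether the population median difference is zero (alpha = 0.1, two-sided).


Step 1: Drop any zero differences (none here) and take |d_i|.
|d| = [8, 6, 3, 2, 7, 5, 3, 5, 7]
Step 2: Midrank |d_i| (ties get averaged ranks).
ranks: |8|->9, |6|->6, |3|->2.5, |2|->1, |7|->7.5, |5|->4.5, |3|->2.5, |5|->4.5, |7|->7.5
Step 3: Attach original signs; sum ranks with positive sign and with negative sign.
W+ = 2.5 + 1 + 7.5 + 4.5 + 2.5 + 7.5 = 25.5
W- = 9 + 6 + 4.5 = 19.5
(Check: W+ + W- = 45 should equal n(n+1)/2 = 45.)
Step 4: Test statistic W = min(W+, W-) = 19.5.
Step 5: Ties in |d|, so use the tie-corrected normal approximation.
        E[W] = n(n+1)/4 = 9*10/4 = 22.5.
        Tie groups: |d|=3 (t=2), |d|=5 (t=2), |d|=7 (t=2); sum(t^3 - t) = 18.
        Var[W] = n(n+1)(2n+1)/24 - sum(t^3-t)/48 = 1710/24 - 18/48 = 70.875.
        z = (W - E[W]) / sqrt(Var[W]) = (19.5 - 22.5) / 8.4187 = -0.3563.
        Two-sided p = 2*Phi(z) = 0.721580.
Step 6: alpha = 0.1. fail to reject H0.

W+ = 25.5, W- = 19.5, W = min = 19.5, p = 0.721580, fail to reject H0.


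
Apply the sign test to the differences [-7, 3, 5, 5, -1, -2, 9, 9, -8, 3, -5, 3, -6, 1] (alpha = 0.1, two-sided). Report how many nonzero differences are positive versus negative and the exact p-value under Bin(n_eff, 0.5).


Step 1: Discard zero differences. Original n = 14; n_eff = number of nonzero differences = 14.
Nonzero differences (with sign): -7, +3, +5, +5, -1, -2, +9, +9, -8, +3, -5, +3, -6, +1
Step 2: Count signs: positive = 8, negative = 6.
Step 3: Under H0: P(positive) = 0.5, so the number of positives S ~ Bin(14, 0.5).
Step 4: Two-sided exact p-value = sum of Bin(14,0.5) probabilities at or below the observed probability = 0.790527.
Step 5: alpha = 0.1. fail to reject H0.

n_eff = 14, pos = 8, neg = 6, p = 0.790527, fail to reject H0.


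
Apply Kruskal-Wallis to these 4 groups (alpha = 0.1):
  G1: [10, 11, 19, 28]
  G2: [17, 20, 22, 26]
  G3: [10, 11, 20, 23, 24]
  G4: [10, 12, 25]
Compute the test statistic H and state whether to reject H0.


Step 1: Combine all N = 16 observations and assign midranks.
sorted (value, group, rank): (10,G1,2), (10,G3,2), (10,G4,2), (11,G1,4.5), (11,G3,4.5), (12,G4,6), (17,G2,7), (19,G1,8), (20,G2,9.5), (20,G3,9.5), (22,G2,11), (23,G3,12), (24,G3,13), (25,G4,14), (26,G2,15), (28,G1,16)
Step 2: Sum ranks within each group.
R_1 = 30.5 (n_1 = 4)
R_2 = 42.5 (n_2 = 4)
R_3 = 41 (n_3 = 5)
R_4 = 22 (n_4 = 3)
Step 3: H = 12/(N(N+1)) * sum(R_i^2/n_i) - 3(N+1)
     = 12/(16*17) * (30.5^2/4 + 42.5^2/4 + 41^2/5 + 22^2/3) - 3*17
     = 0.044118 * 1181.66 - 51
     = 1.131985.
Step 4: Ties present; correction factor C = 1 - 36/(16^3 - 16) = 0.991176. Corrected H = 1.131985 / 0.991176 = 1.142062.
Step 5: Under H0, H ~ chi^2(3); p-value = 0.766931.
Step 6: alpha = 0.1. fail to reject H0.

H = 1.1421, df = 3, p = 0.766931, fail to reject H0.


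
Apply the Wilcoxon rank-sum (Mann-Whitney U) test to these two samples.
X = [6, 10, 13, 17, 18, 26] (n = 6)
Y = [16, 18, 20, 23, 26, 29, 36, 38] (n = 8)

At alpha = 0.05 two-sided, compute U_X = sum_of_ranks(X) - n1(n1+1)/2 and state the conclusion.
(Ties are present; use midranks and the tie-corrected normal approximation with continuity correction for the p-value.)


Step 1: Combine and sort all 14 observations; assign midranks.
sorted (value, group): (6,X), (10,X), (13,X), (16,Y), (17,X), (18,X), (18,Y), (20,Y), (23,Y), (26,X), (26,Y), (29,Y), (36,Y), (38,Y)
ranks: 6->1, 10->2, 13->3, 16->4, 17->5, 18->6.5, 18->6.5, 20->8, 23->9, 26->10.5, 26->10.5, 29->12, 36->13, 38->14
Step 2: Rank sum for X: R1 = 1 + 2 + 3 + 5 + 6.5 + 10.5 = 28.
Step 3: U_X = R1 - n1(n1+1)/2 = 28 - 6*7/2 = 28 - 21 = 7.
       U_Y = n1*n2 - U_X = 48 - 7 = 41.
Step 4: Ties are present, so use the tie-corrected normal approximation (with continuity correction) for the p-value.
Step 5: p-value = 0.032774; compare to alpha = 0.05. reject H0.

U_X = 7, p = 0.032774, reject H0 at alpha = 0.05.


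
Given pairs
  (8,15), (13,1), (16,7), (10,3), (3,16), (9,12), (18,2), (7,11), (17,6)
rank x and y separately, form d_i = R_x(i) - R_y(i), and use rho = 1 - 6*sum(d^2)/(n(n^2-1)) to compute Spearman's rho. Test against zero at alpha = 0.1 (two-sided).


Step 1: Rank x and y separately (midranks; no ties here).
rank(x): 8->3, 13->6, 16->7, 10->5, 3->1, 9->4, 18->9, 7->2, 17->8
rank(y): 15->8, 1->1, 7->5, 3->3, 16->9, 12->7, 2->2, 11->6, 6->4
Step 2: d_i = R_x(i) - R_y(i); compute d_i^2.
  (3-8)^2=25, (6-1)^2=25, (7-5)^2=4, (5-3)^2=4, (1-9)^2=64, (4-7)^2=9, (9-2)^2=49, (2-6)^2=16, (8-4)^2=16
sum(d^2) = 212.
Step 3: rho = 1 - 6*212 / (9*(9^2 - 1)) = 1 - 1272/720 = -0.766667.
Step 4: Under H0, t = rho * sqrt((n-2)/(1-rho^2)) = -3.1593 ~ t(7).
Step 5: Two-sided p-value from the t-distribution with 7 df = 0.015944.
Step 6: alpha = 0.1. reject H0.

rho = -0.7667, p = 0.015944, reject H0 at alpha = 0.1.


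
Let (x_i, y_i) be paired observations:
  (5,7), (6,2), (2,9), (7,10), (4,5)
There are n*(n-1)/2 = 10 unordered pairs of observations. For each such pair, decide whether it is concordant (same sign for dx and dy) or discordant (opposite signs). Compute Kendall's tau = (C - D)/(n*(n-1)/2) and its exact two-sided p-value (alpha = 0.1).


Step 1: Enumerate the 10 unordered pairs (i,j) with i<j and classify each by sign(x_j-x_i) * sign(y_j-y_i).
  (1,2):dx=+1,dy=-5->D; (1,3):dx=-3,dy=+2->D; (1,4):dx=+2,dy=+3->C; (1,5):dx=-1,dy=-2->C
  (2,3):dx=-4,dy=+7->D; (2,4):dx=+1,dy=+8->C; (2,5):dx=-2,dy=+3->D; (3,4):dx=+5,dy=+1->C
  (3,5):dx=+2,dy=-4->D; (4,5):dx=-3,dy=-5->C
Step 2: C = 5, D = 5, total pairs = 10.
Step 3: tau = (C - D)/(n(n-1)/2) = (5 - 5)/10 = 0.000000.
Step 4: Exact two-sided p-value (enumerate n! = 120 permutations of y under H0): p = 1.000000.
Step 5: alpha = 0.1. fail to reject H0.

tau_b = 0.0000 (C=5, D=5), p = 1.000000, fail to reject H0.


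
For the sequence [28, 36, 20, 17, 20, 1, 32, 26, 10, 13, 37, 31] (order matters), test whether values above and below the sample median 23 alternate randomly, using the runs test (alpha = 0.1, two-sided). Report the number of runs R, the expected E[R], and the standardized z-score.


Step 1: Compute median = 23; label A = above, B = below.
Labels in order: AABBBBAABBAA  (n_A = 6, n_B = 6)
Step 2: Count runs R = 5.
Step 3: Under H0 (random ordering), E[R] = 2*n_A*n_B/(n_A+n_B) + 1 = 2*6*6/12 + 1 = 7.0000.
        Var[R] = 2*n_A*n_B*(2*n_A*n_B - n_A - n_B) / ((n_A+n_B)^2 * (n_A+n_B-1)) = 4320/1584 = 2.7273.
        SD[R] = 1.6514.
Step 4: Continuity-corrected z = (R + 0.5 - E[R]) / SD[R] = (5 + 0.5 - 7.0000) / 1.6514 = -0.9083.
Step 5: Two-sided p-value via normal approximation = 2*(1 - Phi(|z|)) = 0.363722.
Step 6: alpha = 0.1. fail to reject H0.

R = 5, z = -0.9083, p = 0.363722, fail to reject H0.


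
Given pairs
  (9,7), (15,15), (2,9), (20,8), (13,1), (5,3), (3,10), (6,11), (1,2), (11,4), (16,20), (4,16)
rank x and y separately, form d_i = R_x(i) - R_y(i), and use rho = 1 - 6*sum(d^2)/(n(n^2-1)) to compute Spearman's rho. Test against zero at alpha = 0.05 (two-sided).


Step 1: Rank x and y separately (midranks; no ties here).
rank(x): 9->7, 15->10, 2->2, 20->12, 13->9, 5->5, 3->3, 6->6, 1->1, 11->8, 16->11, 4->4
rank(y): 7->5, 15->10, 9->7, 8->6, 1->1, 3->3, 10->8, 11->9, 2->2, 4->4, 20->12, 16->11
Step 2: d_i = R_x(i) - R_y(i); compute d_i^2.
  (7-5)^2=4, (10-10)^2=0, (2-7)^2=25, (12-6)^2=36, (9-1)^2=64, (5-3)^2=4, (3-8)^2=25, (6-9)^2=9, (1-2)^2=1, (8-4)^2=16, (11-12)^2=1, (4-11)^2=49
sum(d^2) = 234.
Step 3: rho = 1 - 6*234 / (12*(12^2 - 1)) = 1 - 1404/1716 = 0.181818.
Step 4: Under H0, t = rho * sqrt((n-2)/(1-rho^2)) = 0.5847 ~ t(10).
Step 5: Two-sided p-value from the t-distribution with 10 df = 0.571701.
Step 6: alpha = 0.05. fail to reject H0.

rho = 0.1818, p = 0.571701, fail to reject H0 at alpha = 0.05.


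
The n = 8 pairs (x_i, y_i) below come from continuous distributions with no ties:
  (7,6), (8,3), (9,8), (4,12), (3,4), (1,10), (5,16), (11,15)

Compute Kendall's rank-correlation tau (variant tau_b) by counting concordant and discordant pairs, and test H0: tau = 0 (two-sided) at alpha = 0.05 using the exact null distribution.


Step 1: Enumerate the 28 unordered pairs (i,j) with i<j and classify each by sign(x_j-x_i) * sign(y_j-y_i).
  (1,2):dx=+1,dy=-3->D; (1,3):dx=+2,dy=+2->C; (1,4):dx=-3,dy=+6->D; (1,5):dx=-4,dy=-2->C
  (1,6):dx=-6,dy=+4->D; (1,7):dx=-2,dy=+10->D; (1,8):dx=+4,dy=+9->C; (2,3):dx=+1,dy=+5->C
  (2,4):dx=-4,dy=+9->D; (2,5):dx=-5,dy=+1->D; (2,6):dx=-7,dy=+7->D; (2,7):dx=-3,dy=+13->D
  (2,8):dx=+3,dy=+12->C; (3,4):dx=-5,dy=+4->D; (3,5):dx=-6,dy=-4->C; (3,6):dx=-8,dy=+2->D
  (3,7):dx=-4,dy=+8->D; (3,8):dx=+2,dy=+7->C; (4,5):dx=-1,dy=-8->C; (4,6):dx=-3,dy=-2->C
  (4,7):dx=+1,dy=+4->C; (4,8):dx=+7,dy=+3->C; (5,6):dx=-2,dy=+6->D; (5,7):dx=+2,dy=+12->C
  (5,8):dx=+8,dy=+11->C; (6,7):dx=+4,dy=+6->C; (6,8):dx=+10,dy=+5->C; (7,8):dx=+6,dy=-1->D
Step 2: C = 15, D = 13, total pairs = 28.
Step 3: tau = (C - D)/(n(n-1)/2) = (15 - 13)/28 = 0.071429.
Step 4: Exact two-sided p-value (enumerate n! = 40320 permutations of y under H0): p = 0.904861.
Step 5: alpha = 0.05. fail to reject H0.

tau_b = 0.0714 (C=15, D=13), p = 0.904861, fail to reject H0.


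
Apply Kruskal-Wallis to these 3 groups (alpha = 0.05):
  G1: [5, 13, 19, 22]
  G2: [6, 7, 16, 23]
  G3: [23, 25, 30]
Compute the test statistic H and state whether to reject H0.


Step 1: Combine all N = 11 observations and assign midranks.
sorted (value, group, rank): (5,G1,1), (6,G2,2), (7,G2,3), (13,G1,4), (16,G2,5), (19,G1,6), (22,G1,7), (23,G2,8.5), (23,G3,8.5), (25,G3,10), (30,G3,11)
Step 2: Sum ranks within each group.
R_1 = 18 (n_1 = 4)
R_2 = 18.5 (n_2 = 4)
R_3 = 29.5 (n_3 = 3)
Step 3: H = 12/(N(N+1)) * sum(R_i^2/n_i) - 3(N+1)
     = 12/(11*12) * (18^2/4 + 18.5^2/4 + 29.5^2/3) - 3*12
     = 0.090909 * 456.646 - 36
     = 5.513258.
Step 4: Ties present; correction factor C = 1 - 6/(11^3 - 11) = 0.995455. Corrected H = 5.513258 / 0.995455 = 5.538432.
Step 5: Under H0, H ~ chi^2(2); p-value = 0.062711.
Step 6: alpha = 0.05. fail to reject H0.

H = 5.5384, df = 2, p = 0.062711, fail to reject H0.


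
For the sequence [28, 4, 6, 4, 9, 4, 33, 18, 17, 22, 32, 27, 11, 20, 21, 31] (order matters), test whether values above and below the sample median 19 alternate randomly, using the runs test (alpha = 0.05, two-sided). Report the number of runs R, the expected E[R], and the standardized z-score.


Step 1: Compute median = 19; label A = above, B = below.
Labels in order: ABBBBBABBAAABAAA  (n_A = 8, n_B = 8)
Step 2: Count runs R = 7.
Step 3: Under H0 (random ordering), E[R] = 2*n_A*n_B/(n_A+n_B) + 1 = 2*8*8/16 + 1 = 9.0000.
        Var[R] = 2*n_A*n_B*(2*n_A*n_B - n_A - n_B) / ((n_A+n_B)^2 * (n_A+n_B-1)) = 14336/3840 = 3.7333.
        SD[R] = 1.9322.
Step 4: Continuity-corrected z = (R + 0.5 - E[R]) / SD[R] = (7 + 0.5 - 9.0000) / 1.9322 = -0.7763.
Step 5: Two-sided p-value via normal approximation = 2*(1 - Phi(|z|)) = 0.437558.
Step 6: alpha = 0.05. fail to reject H0.

R = 7, z = -0.7763, p = 0.437558, fail to reject H0.


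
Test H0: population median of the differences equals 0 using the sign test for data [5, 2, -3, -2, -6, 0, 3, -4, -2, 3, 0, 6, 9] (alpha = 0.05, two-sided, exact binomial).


Step 1: Discard zero differences. Original n = 13; n_eff = number of nonzero differences = 11.
Nonzero differences (with sign): +5, +2, -3, -2, -6, +3, -4, -2, +3, +6, +9
Step 2: Count signs: positive = 6, negative = 5.
Step 3: Under H0: P(positive) = 0.5, so the number of positives S ~ Bin(11, 0.5).
Step 4: Two-sided exact p-value = sum of Bin(11,0.5) probabilities at or below the observed probability = 1.000000.
Step 5: alpha = 0.05. fail to reject H0.

n_eff = 11, pos = 6, neg = 5, p = 1.000000, fail to reject H0.


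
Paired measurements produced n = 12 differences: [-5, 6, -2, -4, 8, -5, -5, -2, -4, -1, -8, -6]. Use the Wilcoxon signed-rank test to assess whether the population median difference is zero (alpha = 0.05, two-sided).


Step 1: Drop any zero differences (none here) and take |d_i|.
|d| = [5, 6, 2, 4, 8, 5, 5, 2, 4, 1, 8, 6]
Step 2: Midrank |d_i| (ties get averaged ranks).
ranks: |5|->7, |6|->9.5, |2|->2.5, |4|->4.5, |8|->11.5, |5|->7, |5|->7, |2|->2.5, |4|->4.5, |1|->1, |8|->11.5, |6|->9.5
Step 3: Attach original signs; sum ranks with positive sign and with negative sign.
W+ = 9.5 + 11.5 = 21
W- = 7 + 2.5 + 4.5 + 7 + 7 + 2.5 + 4.5 + 1 + 11.5 + 9.5 = 57
(Check: W+ + W- = 78 should equal n(n+1)/2 = 78.)
Step 4: Test statistic W = min(W+, W-) = 21.
Step 5: Ties in |d|, so use the tie-corrected normal approximation.
        E[W] = n(n+1)/4 = 12*13/4 = 39.
        Tie groups: |d|=2 (t=2), |d|=4 (t=2), |d|=5 (t=3), |d|=6 (t=2), |d|=8 (t=2); sum(t^3 - t) = 48.
        Var[W] = n(n+1)(2n+1)/24 - sum(t^3-t)/48 = 3900/24 - 48/48 = 161.5.
        z = (W - E[W]) / sqrt(Var[W]) = (21 - 39) / 12.7083 = -1.4164.
        Two-sided p = 2*Phi(z) = 0.156658.
Step 6: alpha = 0.05. fail to reject H0.

W+ = 21, W- = 57, W = min = 21, p = 0.156658, fail to reject H0.


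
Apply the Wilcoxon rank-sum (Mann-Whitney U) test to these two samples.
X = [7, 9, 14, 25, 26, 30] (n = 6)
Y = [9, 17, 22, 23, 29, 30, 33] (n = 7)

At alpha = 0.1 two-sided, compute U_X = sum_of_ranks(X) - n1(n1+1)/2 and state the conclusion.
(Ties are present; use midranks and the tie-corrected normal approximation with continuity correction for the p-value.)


Step 1: Combine and sort all 13 observations; assign midranks.
sorted (value, group): (7,X), (9,X), (9,Y), (14,X), (17,Y), (22,Y), (23,Y), (25,X), (26,X), (29,Y), (30,X), (30,Y), (33,Y)
ranks: 7->1, 9->2.5, 9->2.5, 14->4, 17->5, 22->6, 23->7, 25->8, 26->9, 29->10, 30->11.5, 30->11.5, 33->13
Step 2: Rank sum for X: R1 = 1 + 2.5 + 4 + 8 + 9 + 11.5 = 36.
Step 3: U_X = R1 - n1(n1+1)/2 = 36 - 6*7/2 = 36 - 21 = 15.
       U_Y = n1*n2 - U_X = 42 - 15 = 27.
Step 4: Ties are present, so use the tie-corrected normal approximation (with continuity correction) for the p-value.
Step 5: p-value = 0.430766; compare to alpha = 0.1. fail to reject H0.

U_X = 15, p = 0.430766, fail to reject H0 at alpha = 0.1.


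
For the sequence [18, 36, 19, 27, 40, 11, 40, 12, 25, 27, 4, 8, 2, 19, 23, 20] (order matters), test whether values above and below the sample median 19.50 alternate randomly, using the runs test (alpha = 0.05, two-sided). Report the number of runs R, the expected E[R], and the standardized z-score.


Step 1: Compute median = 19.50; label A = above, B = below.
Labels in order: BABAABABAABBBBAA  (n_A = 8, n_B = 8)
Step 2: Count runs R = 10.
Step 3: Under H0 (random ordering), E[R] = 2*n_A*n_B/(n_A+n_B) + 1 = 2*8*8/16 + 1 = 9.0000.
        Var[R] = 2*n_A*n_B*(2*n_A*n_B - n_A - n_B) / ((n_A+n_B)^2 * (n_A+n_B-1)) = 14336/3840 = 3.7333.
        SD[R] = 1.9322.
Step 4: Continuity-corrected z = (R - 0.5 - E[R]) / SD[R] = (10 - 0.5 - 9.0000) / 1.9322 = 0.2588.
Step 5: Two-sided p-value via normal approximation = 2*(1 - Phi(|z|)) = 0.795809.
Step 6: alpha = 0.05. fail to reject H0.

R = 10, z = 0.2588, p = 0.795809, fail to reject H0.


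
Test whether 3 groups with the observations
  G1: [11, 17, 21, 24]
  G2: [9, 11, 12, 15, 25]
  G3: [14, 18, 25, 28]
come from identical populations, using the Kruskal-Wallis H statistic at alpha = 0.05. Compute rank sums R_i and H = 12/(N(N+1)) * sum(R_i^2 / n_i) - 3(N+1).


Step 1: Combine all N = 13 observations and assign midranks.
sorted (value, group, rank): (9,G2,1), (11,G1,2.5), (11,G2,2.5), (12,G2,4), (14,G3,5), (15,G2,6), (17,G1,7), (18,G3,8), (21,G1,9), (24,G1,10), (25,G2,11.5), (25,G3,11.5), (28,G3,13)
Step 2: Sum ranks within each group.
R_1 = 28.5 (n_1 = 4)
R_2 = 25 (n_2 = 5)
R_3 = 37.5 (n_3 = 4)
Step 3: H = 12/(N(N+1)) * sum(R_i^2/n_i) - 3(N+1)
     = 12/(13*14) * (28.5^2/4 + 25^2/5 + 37.5^2/4) - 3*14
     = 0.065934 * 679.625 - 42
     = 2.810440.
Step 4: Ties present; correction factor C = 1 - 12/(13^3 - 13) = 0.994505. Corrected H = 2.810440 / 0.994505 = 2.825967.
Step 5: Under H0, H ~ chi^2(2); p-value = 0.243416.
Step 6: alpha = 0.05. fail to reject H0.

H = 2.8260, df = 2, p = 0.243416, fail to reject H0.


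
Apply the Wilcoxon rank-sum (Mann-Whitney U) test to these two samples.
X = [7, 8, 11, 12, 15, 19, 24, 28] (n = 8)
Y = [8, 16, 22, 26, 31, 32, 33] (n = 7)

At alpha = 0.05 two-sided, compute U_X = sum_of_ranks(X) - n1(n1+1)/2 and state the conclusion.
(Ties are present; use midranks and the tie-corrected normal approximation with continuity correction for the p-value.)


Step 1: Combine and sort all 15 observations; assign midranks.
sorted (value, group): (7,X), (8,X), (8,Y), (11,X), (12,X), (15,X), (16,Y), (19,X), (22,Y), (24,X), (26,Y), (28,X), (31,Y), (32,Y), (33,Y)
ranks: 7->1, 8->2.5, 8->2.5, 11->4, 12->5, 15->6, 16->7, 19->8, 22->9, 24->10, 26->11, 28->12, 31->13, 32->14, 33->15
Step 2: Rank sum for X: R1 = 1 + 2.5 + 4 + 5 + 6 + 8 + 10 + 12 = 48.5.
Step 3: U_X = R1 - n1(n1+1)/2 = 48.5 - 8*9/2 = 48.5 - 36 = 12.5.
       U_Y = n1*n2 - U_X = 56 - 12.5 = 43.5.
Step 4: Ties are present, so use the tie-corrected normal approximation (with continuity correction) for the p-value.
Step 5: p-value = 0.082305; compare to alpha = 0.05. fail to reject H0.

U_X = 12.5, p = 0.082305, fail to reject H0 at alpha = 0.05.
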